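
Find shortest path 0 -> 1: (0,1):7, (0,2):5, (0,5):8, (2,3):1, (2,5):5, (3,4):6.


Dijkstra from 0:
Distances: {0: 0, 1: 7, 2: 5, 3: 6, 4: 12, 5: 8}
Shortest distance to 1 = 7, path = [0, 1]


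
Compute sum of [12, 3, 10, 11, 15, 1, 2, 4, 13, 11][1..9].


Prefix sums: [0, 12, 15, 25, 36, 51, 52, 54, 58, 71, 82]
Sum[1..9] = prefix[10] - prefix[1] = 82 - 12 = 70


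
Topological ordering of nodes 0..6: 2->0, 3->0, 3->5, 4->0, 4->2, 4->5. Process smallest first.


Kahn's algorithm, process smallest node first
Order: [1, 3, 4, 2, 0, 5, 6]


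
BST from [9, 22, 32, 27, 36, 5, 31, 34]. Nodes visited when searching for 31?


BST root = 9
Search for 31: compare at each node
Path: [9, 22, 32, 27, 31]


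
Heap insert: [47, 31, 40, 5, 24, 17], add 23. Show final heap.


Append 23: [47, 31, 40, 5, 24, 17, 23]
Bubble up: no swaps needed
Result: [47, 31, 40, 5, 24, 17, 23]


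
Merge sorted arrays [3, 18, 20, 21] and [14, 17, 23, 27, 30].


Compare heads, take smaller each step.
Merged: [3, 14, 17, 18, 20, 21, 23, 27, 30]


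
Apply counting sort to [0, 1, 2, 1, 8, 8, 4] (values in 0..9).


Count array: [1, 2, 1, 0, 1, 0, 0, 0, 2, 0]
Reconstruct: [0, 1, 1, 2, 4, 8, 8]


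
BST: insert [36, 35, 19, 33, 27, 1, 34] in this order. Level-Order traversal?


Root = 36; build tree by BST insertion.
Level-Order traversal: [36, 35, 19, 1, 33, 27, 34]


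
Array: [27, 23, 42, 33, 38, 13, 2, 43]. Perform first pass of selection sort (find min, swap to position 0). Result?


After one pass: [2, 23, 42, 33, 38, 13, 27, 43]


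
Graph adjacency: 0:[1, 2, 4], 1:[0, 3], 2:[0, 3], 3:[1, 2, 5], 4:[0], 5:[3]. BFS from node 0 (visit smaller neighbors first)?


BFS queue: start with [0]
Visit order: [0, 1, 2, 4, 3, 5]


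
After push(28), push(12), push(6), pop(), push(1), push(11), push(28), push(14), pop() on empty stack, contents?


push(28) -> [28]
push(12) -> [28, 12]
push(6) -> [28, 12, 6]
pop() returns 6 -> [28, 12]
push(1) -> [28, 12, 1]
push(11) -> [28, 12, 1, 11]
push(28) -> [28, 12, 1, 11, 28]
push(14) -> [28, 12, 1, 11, 28, 14]
pop() returns 14 -> [28, 12, 1, 11, 28]
Final stack (bottom to top): [28, 12, 1, 11, 28]


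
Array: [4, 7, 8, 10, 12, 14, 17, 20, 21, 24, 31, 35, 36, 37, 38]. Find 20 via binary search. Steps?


Search for 20:
[0,14] mid=7 arr[7]=20
Total: 1 comparisons


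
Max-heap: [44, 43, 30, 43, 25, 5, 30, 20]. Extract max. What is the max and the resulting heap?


Max = 44
Replace root with last, heapify down
Resulting heap: [43, 43, 30, 20, 25, 5, 30]


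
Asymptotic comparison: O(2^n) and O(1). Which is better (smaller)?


constant grows slower than exponential
O(1) is asymptotically smaller; O(2^n) grows faster


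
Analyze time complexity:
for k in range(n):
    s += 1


Per nesting level: O(n) = O(n)
Complexity: O(n)


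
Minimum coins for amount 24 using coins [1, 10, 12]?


dp[0]=0; dp[i]=1+min(dp[i-c] for c in coins)
...dp[19]=8, dp[20]=2, dp[21]=3, dp[22]=2, dp[23]=3, dp[24]=2
Minimum coins for 24 = 2


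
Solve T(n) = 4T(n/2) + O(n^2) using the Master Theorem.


a=4, b=2, c=2. log_2(4)=2 = c=2. Case 2: O(n^c log n) = O(n^2 log n)
Complexity: O(n^2 log n)


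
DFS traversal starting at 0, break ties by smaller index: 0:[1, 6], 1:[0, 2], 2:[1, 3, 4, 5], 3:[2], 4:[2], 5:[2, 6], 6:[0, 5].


DFS stack-based: start with [0]
Visit order: [0, 1, 2, 3, 4, 5, 6]


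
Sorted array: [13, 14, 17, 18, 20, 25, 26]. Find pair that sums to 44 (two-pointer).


Two pointers: lo=0, hi=6
Found pair: (18, 26) summing to 44


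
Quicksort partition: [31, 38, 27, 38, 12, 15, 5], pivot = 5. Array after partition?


Elements <= 5 go left of pivot.
Result: [5, 38, 27, 38, 12, 15, 31], pivot at index 0


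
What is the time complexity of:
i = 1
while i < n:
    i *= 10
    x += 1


Per nesting level: O(log n) = O(log n)
Complexity: O(log n)


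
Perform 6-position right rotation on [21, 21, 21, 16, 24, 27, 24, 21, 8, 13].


Right rotate by 6: [24, 27, 24, 21, 8, 13, 21, 21, 21, 16]


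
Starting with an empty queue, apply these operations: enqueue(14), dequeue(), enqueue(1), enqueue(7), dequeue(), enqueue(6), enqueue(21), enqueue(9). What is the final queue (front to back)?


enqueue(14) -> [14]
dequeue() returns 14 -> []
enqueue(1) -> [1]
enqueue(7) -> [1, 7]
dequeue() returns 1 -> [7]
enqueue(6) -> [7, 6]
enqueue(21) -> [7, 6, 21]
enqueue(9) -> [7, 6, 21, 9]
Final queue (front to back): [7, 6, 21, 9]


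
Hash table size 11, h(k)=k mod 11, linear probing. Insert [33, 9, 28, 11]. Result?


Insertions: 33->slot 0; 9->slot 9; 28->slot 6; 11->slot 1
Table: [33, 11, None, None, None, None, 28, None, None, 9, None]


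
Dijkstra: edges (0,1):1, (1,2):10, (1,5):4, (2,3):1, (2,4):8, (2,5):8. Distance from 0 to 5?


Dijkstra from 0:
Distances: {0: 0, 1: 1, 2: 11, 3: 12, 4: 19, 5: 5}
Shortest distance to 5 = 5, path = [0, 1, 5]


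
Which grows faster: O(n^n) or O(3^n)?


exponential (base 3) grows slower than n^n
O(3^n) is asymptotically smaller; O(n^n) grows faster


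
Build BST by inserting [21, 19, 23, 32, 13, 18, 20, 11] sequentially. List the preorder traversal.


Root = 21; build tree by BST insertion.
Preorder traversal: [21, 19, 13, 11, 18, 20, 23, 32]


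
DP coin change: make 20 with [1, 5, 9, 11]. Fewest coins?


dp[0]=0; dp[i]=1+min(dp[i-c] for c in coins)
...dp[15]=3, dp[16]=2, dp[17]=3, dp[18]=2, dp[19]=3, dp[20]=2
Minimum coins for 20 = 2


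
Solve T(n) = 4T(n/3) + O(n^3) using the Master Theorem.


a=4, b=3, c=3. log_3(4)=1.262 < c=3. Case 3: O(n^c) = O(n^3)
Complexity: O(n^3)


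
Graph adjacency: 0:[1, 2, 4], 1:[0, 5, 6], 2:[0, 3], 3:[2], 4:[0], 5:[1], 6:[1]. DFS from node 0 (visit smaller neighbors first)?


DFS stack-based: start with [0]
Visit order: [0, 1, 5, 6, 2, 3, 4]


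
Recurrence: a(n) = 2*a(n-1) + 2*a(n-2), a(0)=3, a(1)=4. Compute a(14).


Build bottom-up:
...a(12)=309312, a(13)=845056, a(14)=2*845056+2*309312=2308736


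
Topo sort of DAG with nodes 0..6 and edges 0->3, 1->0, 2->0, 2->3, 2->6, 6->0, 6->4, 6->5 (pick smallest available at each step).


Kahn's algorithm, process smallest node first
Order: [1, 2, 6, 0, 3, 4, 5]


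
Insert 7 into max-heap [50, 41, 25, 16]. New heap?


Append 7: [50, 41, 25, 16, 7]
Bubble up: no swaps needed
Result: [50, 41, 25, 16, 7]


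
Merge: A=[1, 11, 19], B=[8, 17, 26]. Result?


Compare heads, take smaller each step.
Merged: [1, 8, 11, 17, 19, 26]


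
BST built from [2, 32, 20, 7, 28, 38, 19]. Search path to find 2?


BST root = 2
Search for 2: compare at each node
Path: [2]


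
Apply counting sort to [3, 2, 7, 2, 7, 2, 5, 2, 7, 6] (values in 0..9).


Count array: [0, 0, 4, 1, 0, 1, 1, 3, 0, 0]
Reconstruct: [2, 2, 2, 2, 3, 5, 6, 7, 7, 7]


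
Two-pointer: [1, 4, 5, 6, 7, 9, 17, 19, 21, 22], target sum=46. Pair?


Two pointers: lo=0, hi=9
No pair sums to 46


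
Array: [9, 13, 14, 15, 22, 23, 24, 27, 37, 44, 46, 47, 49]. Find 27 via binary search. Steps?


Search for 27:
[0,12] mid=6 arr[6]=24
[7,12] mid=9 arr[9]=44
[7,8] mid=7 arr[7]=27
Total: 3 comparisons


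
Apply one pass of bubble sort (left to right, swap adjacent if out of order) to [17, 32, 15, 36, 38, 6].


After one pass: [17, 15, 32, 36, 6, 38]


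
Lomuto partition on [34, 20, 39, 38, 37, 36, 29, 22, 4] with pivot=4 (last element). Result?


Elements <= 4 go left of pivot.
Result: [4, 20, 39, 38, 37, 36, 29, 22, 34], pivot at index 0


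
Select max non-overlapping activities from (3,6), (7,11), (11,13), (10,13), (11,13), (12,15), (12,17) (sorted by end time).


Greedy: pick earliest-ending, then skip overlaps.
Selected (3 activities): [(3, 6), (7, 11), (11, 13)]


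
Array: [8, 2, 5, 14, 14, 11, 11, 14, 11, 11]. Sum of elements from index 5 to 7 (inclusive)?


Prefix sums: [0, 8, 10, 15, 29, 43, 54, 65, 79, 90, 101]
Sum[5..7] = prefix[8] - prefix[5] = 79 - 43 = 36


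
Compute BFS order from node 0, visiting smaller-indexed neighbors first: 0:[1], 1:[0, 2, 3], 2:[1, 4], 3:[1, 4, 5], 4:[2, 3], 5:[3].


BFS queue: start with [0]
Visit order: [0, 1, 2, 3, 4, 5]


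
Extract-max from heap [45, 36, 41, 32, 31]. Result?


Max = 45
Replace root with last, heapify down
Resulting heap: [41, 36, 31, 32]


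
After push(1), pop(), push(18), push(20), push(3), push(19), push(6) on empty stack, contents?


push(1) -> [1]
pop() returns 1 -> []
push(18) -> [18]
push(20) -> [18, 20]
push(3) -> [18, 20, 3]
push(19) -> [18, 20, 3, 19]
push(6) -> [18, 20, 3, 19, 6]
Final stack (bottom to top): [18, 20, 3, 19, 6]


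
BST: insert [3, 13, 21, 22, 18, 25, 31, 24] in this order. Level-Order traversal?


Root = 3; build tree by BST insertion.
Level-Order traversal: [3, 13, 21, 18, 22, 25, 24, 31]


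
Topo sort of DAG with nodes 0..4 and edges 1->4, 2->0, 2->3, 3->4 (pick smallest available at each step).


Kahn's algorithm, process smallest node first
Order: [1, 2, 0, 3, 4]


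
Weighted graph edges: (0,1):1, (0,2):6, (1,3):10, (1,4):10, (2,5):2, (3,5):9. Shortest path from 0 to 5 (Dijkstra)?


Dijkstra from 0:
Distances: {0: 0, 1: 1, 2: 6, 3: 11, 4: 11, 5: 8}
Shortest distance to 5 = 8, path = [0, 2, 5]


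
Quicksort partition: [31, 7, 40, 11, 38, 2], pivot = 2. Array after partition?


Elements <= 2 go left of pivot.
Result: [2, 7, 40, 11, 38, 31], pivot at index 0


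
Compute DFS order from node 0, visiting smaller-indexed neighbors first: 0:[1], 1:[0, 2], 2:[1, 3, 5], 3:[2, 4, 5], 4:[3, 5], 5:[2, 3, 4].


DFS stack-based: start with [0]
Visit order: [0, 1, 2, 3, 4, 5]


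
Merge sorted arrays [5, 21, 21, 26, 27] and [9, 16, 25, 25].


Compare heads, take smaller each step.
Merged: [5, 9, 16, 21, 21, 25, 25, 26, 27]


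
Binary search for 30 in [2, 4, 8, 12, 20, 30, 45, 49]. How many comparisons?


Search for 30:
[0,7] mid=3 arr[3]=12
[4,7] mid=5 arr[5]=30
Total: 2 comparisons


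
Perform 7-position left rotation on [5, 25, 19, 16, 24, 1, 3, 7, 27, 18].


Left rotate by 7: [7, 27, 18, 5, 25, 19, 16, 24, 1, 3]


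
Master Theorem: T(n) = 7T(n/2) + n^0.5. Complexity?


a=7, b=2, c=0.5. log_2(7)=2.807 > c=0.5. Case 1: O(n^log_b(a)) = O(n^2.807)
Complexity: O(n^2.807)


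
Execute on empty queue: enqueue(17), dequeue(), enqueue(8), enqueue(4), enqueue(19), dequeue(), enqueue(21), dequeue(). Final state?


enqueue(17) -> [17]
dequeue() returns 17 -> []
enqueue(8) -> [8]
enqueue(4) -> [8, 4]
enqueue(19) -> [8, 4, 19]
dequeue() returns 8 -> [4, 19]
enqueue(21) -> [4, 19, 21]
dequeue() returns 4 -> [19, 21]
Final queue (front to back): [19, 21]


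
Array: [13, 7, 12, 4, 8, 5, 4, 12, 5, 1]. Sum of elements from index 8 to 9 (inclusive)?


Prefix sums: [0, 13, 20, 32, 36, 44, 49, 53, 65, 70, 71]
Sum[8..9] = prefix[10] - prefix[8] = 71 - 65 = 6


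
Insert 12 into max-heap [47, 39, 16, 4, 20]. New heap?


Append 12: [47, 39, 16, 4, 20, 12]
Bubble up: no swaps needed
Result: [47, 39, 16, 4, 20, 12]


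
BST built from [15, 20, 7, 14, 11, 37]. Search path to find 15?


BST root = 15
Search for 15: compare at each node
Path: [15]


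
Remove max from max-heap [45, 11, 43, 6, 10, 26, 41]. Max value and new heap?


Max = 45
Replace root with last, heapify down
Resulting heap: [43, 11, 41, 6, 10, 26]


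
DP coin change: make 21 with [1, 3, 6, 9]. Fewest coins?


dp[0]=0; dp[i]=1+min(dp[i-c] for c in coins)
...dp[16]=3, dp[17]=4, dp[18]=2, dp[19]=3, dp[20]=4, dp[21]=3
Minimum coins for 21 = 3


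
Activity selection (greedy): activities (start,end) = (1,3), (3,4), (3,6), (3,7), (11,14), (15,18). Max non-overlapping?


Greedy: pick earliest-ending, then skip overlaps.
Selected (4 activities): [(1, 3), (3, 4), (11, 14), (15, 18)]


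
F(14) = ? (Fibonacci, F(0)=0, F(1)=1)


F(n)=F(n-1)+F(n-2)
...F(12)=144, F(13)=233, F(14)=377


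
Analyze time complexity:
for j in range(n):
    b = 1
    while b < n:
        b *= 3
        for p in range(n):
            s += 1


Per nesting level: O(n) * O(log n) * O(n) = O(n^2 log n)
Complexity: O(n^2 log n)


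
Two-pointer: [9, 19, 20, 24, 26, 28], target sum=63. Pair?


Two pointers: lo=0, hi=5
No pair sums to 63


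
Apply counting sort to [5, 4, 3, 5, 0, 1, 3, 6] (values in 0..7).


Count array: [1, 1, 0, 2, 1, 2, 1, 0]
Reconstruct: [0, 1, 3, 3, 4, 5, 5, 6]


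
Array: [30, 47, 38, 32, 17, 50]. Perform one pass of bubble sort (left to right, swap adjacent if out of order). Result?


After one pass: [30, 38, 32, 17, 47, 50]


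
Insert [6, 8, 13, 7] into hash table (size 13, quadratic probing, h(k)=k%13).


Insertions: 6->slot 6; 8->slot 8; 13->slot 0; 7->slot 7
Table: [13, None, None, None, None, None, 6, 7, 8, None, None, None, None]


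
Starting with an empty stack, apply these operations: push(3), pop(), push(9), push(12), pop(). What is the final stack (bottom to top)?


push(3) -> [3]
pop() returns 3 -> []
push(9) -> [9]
push(12) -> [9, 12]
pop() returns 12 -> [9]
Final stack (bottom to top): [9]


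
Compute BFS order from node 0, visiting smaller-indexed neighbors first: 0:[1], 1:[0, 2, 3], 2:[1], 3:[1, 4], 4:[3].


BFS queue: start with [0]
Visit order: [0, 1, 2, 3, 4]


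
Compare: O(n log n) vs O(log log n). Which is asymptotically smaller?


double-logarithmic grows slower than linearithmic
O(log log n) is asymptotically smaller; O(n log n) grows faster


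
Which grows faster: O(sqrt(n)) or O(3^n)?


sublinear grows slower than exponential (base 3)
O(sqrt(n)) is asymptotically smaller; O(3^n) grows faster


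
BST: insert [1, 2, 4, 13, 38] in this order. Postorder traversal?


Root = 1; build tree by BST insertion.
Postorder traversal: [38, 13, 4, 2, 1]


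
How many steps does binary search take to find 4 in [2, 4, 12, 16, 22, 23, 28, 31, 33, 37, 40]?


Search for 4:
[0,10] mid=5 arr[5]=23
[0,4] mid=2 arr[2]=12
[0,1] mid=0 arr[0]=2
[1,1] mid=1 arr[1]=4
Total: 4 comparisons


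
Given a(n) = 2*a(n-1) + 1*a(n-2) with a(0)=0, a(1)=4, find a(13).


Build bottom-up:
...a(11)=22964, a(12)=55440, a(13)=2*55440+1*22964=133844


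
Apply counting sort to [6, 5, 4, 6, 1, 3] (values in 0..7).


Count array: [0, 1, 0, 1, 1, 1, 2, 0]
Reconstruct: [1, 3, 4, 5, 6, 6]


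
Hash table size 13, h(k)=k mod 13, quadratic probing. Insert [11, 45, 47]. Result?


Insertions: 11->slot 11; 45->slot 6; 47->slot 8
Table: [None, None, None, None, None, None, 45, None, 47, None, None, 11, None]


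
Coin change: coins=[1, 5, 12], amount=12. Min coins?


dp[0]=0; dp[i]=1+min(dp[i-c] for c in coins)
...dp[7]=3, dp[8]=4, dp[9]=5, dp[10]=2, dp[11]=3, dp[12]=1
Minimum coins for 12 = 1


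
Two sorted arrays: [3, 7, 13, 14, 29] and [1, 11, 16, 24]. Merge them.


Compare heads, take smaller each step.
Merged: [1, 3, 7, 11, 13, 14, 16, 24, 29]


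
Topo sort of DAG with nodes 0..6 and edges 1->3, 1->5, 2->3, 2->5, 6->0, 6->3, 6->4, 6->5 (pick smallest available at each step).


Kahn's algorithm, process smallest node first
Order: [1, 2, 6, 0, 3, 4, 5]


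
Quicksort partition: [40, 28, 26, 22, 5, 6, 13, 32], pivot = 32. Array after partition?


Elements <= 32 go left of pivot.
Result: [28, 26, 22, 5, 6, 13, 32, 40], pivot at index 6


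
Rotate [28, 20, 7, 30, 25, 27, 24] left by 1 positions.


Left rotate by 1: [20, 7, 30, 25, 27, 24, 28]


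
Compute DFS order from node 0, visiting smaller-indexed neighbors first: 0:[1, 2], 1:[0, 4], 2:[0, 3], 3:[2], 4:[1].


DFS stack-based: start with [0]
Visit order: [0, 1, 4, 2, 3]


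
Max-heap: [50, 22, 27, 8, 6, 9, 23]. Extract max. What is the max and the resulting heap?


Max = 50
Replace root with last, heapify down
Resulting heap: [27, 22, 23, 8, 6, 9]


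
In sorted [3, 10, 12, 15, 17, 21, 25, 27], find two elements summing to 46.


Two pointers: lo=0, hi=7
Found pair: (21, 25) summing to 46


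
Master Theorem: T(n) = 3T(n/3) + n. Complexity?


a=3, b=3, c=1. log_3(3)=1 = c=1. Case 2: O(n^c log n) = O(n log n)
Complexity: O(n log n)


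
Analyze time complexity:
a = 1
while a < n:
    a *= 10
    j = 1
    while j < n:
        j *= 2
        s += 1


Per nesting level: O(log n) * O(log n) = O((log n)^2)
Complexity: O((log n)^2)


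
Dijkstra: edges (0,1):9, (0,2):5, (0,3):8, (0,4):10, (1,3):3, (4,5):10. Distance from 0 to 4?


Dijkstra from 0:
Distances: {0: 0, 1: 9, 2: 5, 3: 8, 4: 10, 5: 20}
Shortest distance to 4 = 10, path = [0, 4]


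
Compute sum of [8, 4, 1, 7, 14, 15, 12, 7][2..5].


Prefix sums: [0, 8, 12, 13, 20, 34, 49, 61, 68]
Sum[2..5] = prefix[6] - prefix[2] = 49 - 12 = 37


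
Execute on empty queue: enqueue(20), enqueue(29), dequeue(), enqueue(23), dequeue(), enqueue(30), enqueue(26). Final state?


enqueue(20) -> [20]
enqueue(29) -> [20, 29]
dequeue() returns 20 -> [29]
enqueue(23) -> [29, 23]
dequeue() returns 29 -> [23]
enqueue(30) -> [23, 30]
enqueue(26) -> [23, 30, 26]
Final queue (front to back): [23, 30, 26]


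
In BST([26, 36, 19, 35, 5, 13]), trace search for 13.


BST root = 26
Search for 13: compare at each node
Path: [26, 19, 5, 13]


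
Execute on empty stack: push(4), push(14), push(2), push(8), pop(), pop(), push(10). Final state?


push(4) -> [4]
push(14) -> [4, 14]
push(2) -> [4, 14, 2]
push(8) -> [4, 14, 2, 8]
pop() returns 8 -> [4, 14, 2]
pop() returns 2 -> [4, 14]
push(10) -> [4, 14, 10]
Final stack (bottom to top): [4, 14, 10]


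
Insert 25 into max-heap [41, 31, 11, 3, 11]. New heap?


Append 25: [41, 31, 11, 3, 11, 25]
Bubble up: swap idx 5(25) with idx 2(11)
Result: [41, 31, 25, 3, 11, 11]


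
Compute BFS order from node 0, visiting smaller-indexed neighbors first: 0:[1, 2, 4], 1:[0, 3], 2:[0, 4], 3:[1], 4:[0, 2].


BFS queue: start with [0]
Visit order: [0, 1, 2, 4, 3]


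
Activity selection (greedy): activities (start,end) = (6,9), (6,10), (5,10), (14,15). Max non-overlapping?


Greedy: pick earliest-ending, then skip overlaps.
Selected (2 activities): [(6, 9), (14, 15)]


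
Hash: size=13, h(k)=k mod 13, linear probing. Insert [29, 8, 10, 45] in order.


Insertions: 29->slot 3; 8->slot 8; 10->slot 10; 45->slot 6
Table: [None, None, None, 29, None, None, 45, None, 8, None, 10, None, None]


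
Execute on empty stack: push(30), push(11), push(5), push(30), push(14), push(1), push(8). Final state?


push(30) -> [30]
push(11) -> [30, 11]
push(5) -> [30, 11, 5]
push(30) -> [30, 11, 5, 30]
push(14) -> [30, 11, 5, 30, 14]
push(1) -> [30, 11, 5, 30, 14, 1]
push(8) -> [30, 11, 5, 30, 14, 1, 8]
Final stack (bottom to top): [30, 11, 5, 30, 14, 1, 8]


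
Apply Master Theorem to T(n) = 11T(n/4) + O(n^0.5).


a=11, b=4, c=0.5. log_4(11)=1.730 > c=0.5. Case 1: O(n^log_b(a)) = O(n^1.730)
Complexity: O(n^1.730)


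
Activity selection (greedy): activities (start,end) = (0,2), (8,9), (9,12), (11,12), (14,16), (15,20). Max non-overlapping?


Greedy: pick earliest-ending, then skip overlaps.
Selected (4 activities): [(0, 2), (8, 9), (9, 12), (14, 16)]


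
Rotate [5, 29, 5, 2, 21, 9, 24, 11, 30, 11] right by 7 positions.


Right rotate by 7: [2, 21, 9, 24, 11, 30, 11, 5, 29, 5]


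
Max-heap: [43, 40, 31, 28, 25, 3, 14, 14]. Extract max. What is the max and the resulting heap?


Max = 43
Replace root with last, heapify down
Resulting heap: [40, 28, 31, 14, 25, 3, 14]


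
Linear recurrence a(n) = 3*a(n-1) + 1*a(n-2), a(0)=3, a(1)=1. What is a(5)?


Build bottom-up:
...a(3)=19, a(4)=63, a(5)=3*63+1*19=208


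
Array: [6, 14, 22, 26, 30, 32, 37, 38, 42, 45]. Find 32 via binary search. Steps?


Search for 32:
[0,9] mid=4 arr[4]=30
[5,9] mid=7 arr[7]=38
[5,6] mid=5 arr[5]=32
Total: 3 comparisons


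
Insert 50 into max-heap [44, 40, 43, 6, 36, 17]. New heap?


Append 50: [44, 40, 43, 6, 36, 17, 50]
Bubble up: swap idx 6(50) with idx 2(43); swap idx 2(50) with idx 0(44)
Result: [50, 40, 44, 6, 36, 17, 43]


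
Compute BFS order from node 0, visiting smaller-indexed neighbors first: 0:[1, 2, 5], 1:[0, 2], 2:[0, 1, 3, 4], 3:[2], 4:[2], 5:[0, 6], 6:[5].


BFS queue: start with [0]
Visit order: [0, 1, 2, 5, 3, 4, 6]


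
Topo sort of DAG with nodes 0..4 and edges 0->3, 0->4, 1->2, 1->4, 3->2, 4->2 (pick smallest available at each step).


Kahn's algorithm, process smallest node first
Order: [0, 1, 3, 4, 2]


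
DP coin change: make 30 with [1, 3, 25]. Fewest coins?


dp[0]=0; dp[i]=1+min(dp[i-c] for c in coins)
...dp[25]=1, dp[26]=2, dp[27]=3, dp[28]=2, dp[29]=3, dp[30]=4
Minimum coins for 30 = 4


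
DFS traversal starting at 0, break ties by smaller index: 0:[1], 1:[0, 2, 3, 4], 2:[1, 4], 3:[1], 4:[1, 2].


DFS stack-based: start with [0]
Visit order: [0, 1, 2, 4, 3]


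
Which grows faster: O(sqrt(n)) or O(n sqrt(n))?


sublinear grows slower than n^1.5
O(sqrt(n)) is asymptotically smaller; O(n sqrt(n)) grows faster


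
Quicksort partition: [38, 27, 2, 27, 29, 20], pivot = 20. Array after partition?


Elements <= 20 go left of pivot.
Result: [2, 20, 38, 27, 29, 27], pivot at index 1


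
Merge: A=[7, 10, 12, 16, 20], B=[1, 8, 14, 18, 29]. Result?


Compare heads, take smaller each step.
Merged: [1, 7, 8, 10, 12, 14, 16, 18, 20, 29]


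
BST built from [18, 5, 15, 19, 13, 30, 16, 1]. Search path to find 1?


BST root = 18
Search for 1: compare at each node
Path: [18, 5, 1]


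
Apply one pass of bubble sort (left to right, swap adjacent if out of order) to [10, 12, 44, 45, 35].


After one pass: [10, 12, 44, 35, 45]


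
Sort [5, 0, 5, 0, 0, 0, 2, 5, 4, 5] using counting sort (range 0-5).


Count array: [4, 0, 1, 0, 1, 4]
Reconstruct: [0, 0, 0, 0, 2, 4, 5, 5, 5, 5]


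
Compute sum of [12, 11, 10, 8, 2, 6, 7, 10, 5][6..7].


Prefix sums: [0, 12, 23, 33, 41, 43, 49, 56, 66, 71]
Sum[6..7] = prefix[8] - prefix[6] = 66 - 49 = 17


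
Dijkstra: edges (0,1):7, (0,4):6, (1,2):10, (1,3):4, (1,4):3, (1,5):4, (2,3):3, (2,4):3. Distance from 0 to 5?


Dijkstra from 0:
Distances: {0: 0, 1: 7, 2: 9, 3: 11, 4: 6, 5: 11}
Shortest distance to 5 = 11, path = [0, 1, 5]


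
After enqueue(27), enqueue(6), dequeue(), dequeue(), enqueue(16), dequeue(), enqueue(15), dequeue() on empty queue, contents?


enqueue(27) -> [27]
enqueue(6) -> [27, 6]
dequeue() returns 27 -> [6]
dequeue() returns 6 -> []
enqueue(16) -> [16]
dequeue() returns 16 -> []
enqueue(15) -> [15]
dequeue() returns 15 -> []
Final queue (front to back): []


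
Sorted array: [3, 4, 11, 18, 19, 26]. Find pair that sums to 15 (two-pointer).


Two pointers: lo=0, hi=5
Found pair: (4, 11) summing to 15


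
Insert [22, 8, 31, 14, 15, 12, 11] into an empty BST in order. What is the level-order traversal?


Root = 22; build tree by BST insertion.
Level-Order traversal: [22, 8, 31, 14, 12, 15, 11]


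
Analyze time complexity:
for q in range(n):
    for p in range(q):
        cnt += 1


Per nesting level: O(n) * O(n) [triangular over q] = O(n^2)
Complexity: O(n^2)


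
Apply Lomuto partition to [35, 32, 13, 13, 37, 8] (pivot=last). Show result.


Elements <= 8 go left of pivot.
Result: [8, 32, 13, 13, 37, 35], pivot at index 0


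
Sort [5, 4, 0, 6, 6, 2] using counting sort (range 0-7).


Count array: [1, 0, 1, 0, 1, 1, 2, 0]
Reconstruct: [0, 2, 4, 5, 6, 6]


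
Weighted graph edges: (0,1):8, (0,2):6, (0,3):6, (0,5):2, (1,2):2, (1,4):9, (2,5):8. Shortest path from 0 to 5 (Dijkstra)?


Dijkstra from 0:
Distances: {0: 0, 1: 8, 2: 6, 3: 6, 4: 17, 5: 2}
Shortest distance to 5 = 2, path = [0, 5]


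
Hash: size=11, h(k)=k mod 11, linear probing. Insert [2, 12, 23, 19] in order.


Insertions: 2->slot 2; 12->slot 1; 23->slot 3; 19->slot 8
Table: [None, 12, 2, 23, None, None, None, None, 19, None, None]


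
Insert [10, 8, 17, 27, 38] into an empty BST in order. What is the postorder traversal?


Root = 10; build tree by BST insertion.
Postorder traversal: [8, 38, 27, 17, 10]


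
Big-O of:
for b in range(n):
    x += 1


Per nesting level: O(n) = O(n)
Complexity: O(n)


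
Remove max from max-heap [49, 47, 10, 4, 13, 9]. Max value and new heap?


Max = 49
Replace root with last, heapify down
Resulting heap: [47, 13, 10, 4, 9]


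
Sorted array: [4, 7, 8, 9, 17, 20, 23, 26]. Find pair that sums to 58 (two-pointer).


Two pointers: lo=0, hi=7
No pair sums to 58


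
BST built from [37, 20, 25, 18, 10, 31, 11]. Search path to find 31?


BST root = 37
Search for 31: compare at each node
Path: [37, 20, 25, 31]


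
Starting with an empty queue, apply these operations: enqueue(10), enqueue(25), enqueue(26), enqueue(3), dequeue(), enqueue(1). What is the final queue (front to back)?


enqueue(10) -> [10]
enqueue(25) -> [10, 25]
enqueue(26) -> [10, 25, 26]
enqueue(3) -> [10, 25, 26, 3]
dequeue() returns 10 -> [25, 26, 3]
enqueue(1) -> [25, 26, 3, 1]
Final queue (front to back): [25, 26, 3, 1]


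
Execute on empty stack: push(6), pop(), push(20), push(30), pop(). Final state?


push(6) -> [6]
pop() returns 6 -> []
push(20) -> [20]
push(30) -> [20, 30]
pop() returns 30 -> [20]
Final stack (bottom to top): [20]


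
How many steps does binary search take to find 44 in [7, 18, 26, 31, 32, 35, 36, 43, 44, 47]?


Search for 44:
[0,9] mid=4 arr[4]=32
[5,9] mid=7 arr[7]=43
[8,9] mid=8 arr[8]=44
Total: 3 comparisons


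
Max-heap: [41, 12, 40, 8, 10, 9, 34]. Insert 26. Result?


Append 26: [41, 12, 40, 8, 10, 9, 34, 26]
Bubble up: swap idx 7(26) with idx 3(8); swap idx 3(26) with idx 1(12)
Result: [41, 26, 40, 12, 10, 9, 34, 8]


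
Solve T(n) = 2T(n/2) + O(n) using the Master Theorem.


a=2, b=2, c=1. log_2(2)=1 = c=1. Case 2: O(n^c log n) = O(n log n)
Complexity: O(n log n)


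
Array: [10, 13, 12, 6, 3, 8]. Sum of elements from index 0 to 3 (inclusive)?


Prefix sums: [0, 10, 23, 35, 41, 44, 52]
Sum[0..3] = prefix[4] - prefix[0] = 41 - 0 = 41


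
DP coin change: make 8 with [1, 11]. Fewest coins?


dp[0]=0; dp[i]=1+min(dp[i-c] for c in coins)
...dp[3]=3, dp[4]=4, dp[5]=5, dp[6]=6, dp[7]=7, dp[8]=8
Minimum coins for 8 = 8


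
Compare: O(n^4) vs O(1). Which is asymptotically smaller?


constant grows slower than quartic
O(1) is asymptotically smaller; O(n^4) grows faster


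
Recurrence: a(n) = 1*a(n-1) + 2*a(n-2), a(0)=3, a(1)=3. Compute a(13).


Build bottom-up:
...a(11)=4095, a(12)=8193, a(13)=1*8193+2*4095=16383


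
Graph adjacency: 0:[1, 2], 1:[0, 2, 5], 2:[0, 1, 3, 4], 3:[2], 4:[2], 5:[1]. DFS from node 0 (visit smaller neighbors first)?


DFS stack-based: start with [0]
Visit order: [0, 1, 2, 3, 4, 5]


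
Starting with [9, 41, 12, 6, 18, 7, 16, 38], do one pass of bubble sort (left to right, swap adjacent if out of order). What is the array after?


After one pass: [9, 12, 6, 18, 7, 16, 38, 41]


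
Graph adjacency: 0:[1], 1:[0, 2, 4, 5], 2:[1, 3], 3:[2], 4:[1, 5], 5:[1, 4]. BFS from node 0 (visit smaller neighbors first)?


BFS queue: start with [0]
Visit order: [0, 1, 2, 4, 5, 3]


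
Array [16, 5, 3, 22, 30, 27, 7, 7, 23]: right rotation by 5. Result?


Right rotate by 5: [30, 27, 7, 7, 23, 16, 5, 3, 22]


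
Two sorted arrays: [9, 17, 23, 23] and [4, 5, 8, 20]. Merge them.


Compare heads, take smaller each step.
Merged: [4, 5, 8, 9, 17, 20, 23, 23]


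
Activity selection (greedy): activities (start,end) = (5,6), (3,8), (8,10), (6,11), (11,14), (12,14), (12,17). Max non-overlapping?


Greedy: pick earliest-ending, then skip overlaps.
Selected (3 activities): [(5, 6), (8, 10), (11, 14)]


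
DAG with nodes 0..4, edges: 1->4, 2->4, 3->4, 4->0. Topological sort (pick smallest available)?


Kahn's algorithm, process smallest node first
Order: [1, 2, 3, 4, 0]


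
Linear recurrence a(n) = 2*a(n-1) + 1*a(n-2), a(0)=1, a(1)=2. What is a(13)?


Build bottom-up:
...a(11)=13860, a(12)=33461, a(13)=2*33461+1*13860=80782


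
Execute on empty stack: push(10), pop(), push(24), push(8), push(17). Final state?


push(10) -> [10]
pop() returns 10 -> []
push(24) -> [24]
push(8) -> [24, 8]
push(17) -> [24, 8, 17]
Final stack (bottom to top): [24, 8, 17]


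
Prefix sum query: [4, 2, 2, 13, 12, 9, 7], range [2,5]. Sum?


Prefix sums: [0, 4, 6, 8, 21, 33, 42, 49]
Sum[2..5] = prefix[6] - prefix[2] = 42 - 6 = 36


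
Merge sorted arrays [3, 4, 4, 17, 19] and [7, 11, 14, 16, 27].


Compare heads, take smaller each step.
Merged: [3, 4, 4, 7, 11, 14, 16, 17, 19, 27]


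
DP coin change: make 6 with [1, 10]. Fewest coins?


dp[0]=0; dp[i]=1+min(dp[i-c] for c in coins)
...dp[1]=1, dp[2]=2, dp[3]=3, dp[4]=4, dp[5]=5, dp[6]=6
Minimum coins for 6 = 6


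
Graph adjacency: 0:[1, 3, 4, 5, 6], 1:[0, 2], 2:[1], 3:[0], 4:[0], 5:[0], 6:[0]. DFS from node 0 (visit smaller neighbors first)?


DFS stack-based: start with [0]
Visit order: [0, 1, 2, 3, 4, 5, 6]


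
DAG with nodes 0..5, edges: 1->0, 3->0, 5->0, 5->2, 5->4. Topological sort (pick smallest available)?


Kahn's algorithm, process smallest node first
Order: [1, 3, 5, 0, 2, 4]


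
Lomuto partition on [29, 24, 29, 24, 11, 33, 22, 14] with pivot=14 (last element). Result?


Elements <= 14 go left of pivot.
Result: [11, 14, 29, 24, 29, 33, 22, 24], pivot at index 1


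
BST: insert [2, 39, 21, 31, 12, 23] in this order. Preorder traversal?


Root = 2; build tree by BST insertion.
Preorder traversal: [2, 39, 21, 12, 31, 23]


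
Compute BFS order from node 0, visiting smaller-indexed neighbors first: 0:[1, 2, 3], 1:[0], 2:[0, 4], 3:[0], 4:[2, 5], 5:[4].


BFS queue: start with [0]
Visit order: [0, 1, 2, 3, 4, 5]


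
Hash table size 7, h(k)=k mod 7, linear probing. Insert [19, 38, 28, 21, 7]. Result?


Insertions: 19->slot 5; 38->slot 3; 28->slot 0; 21->slot 1; 7->slot 2
Table: [28, 21, 7, 38, None, 19, None]


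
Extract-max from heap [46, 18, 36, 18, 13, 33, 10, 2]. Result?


Max = 46
Replace root with last, heapify down
Resulting heap: [36, 18, 33, 18, 13, 2, 10]


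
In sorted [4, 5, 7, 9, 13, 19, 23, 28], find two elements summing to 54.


Two pointers: lo=0, hi=7
No pair sums to 54


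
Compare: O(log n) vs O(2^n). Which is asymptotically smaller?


logarithmic grows slower than exponential
O(log n) is asymptotically smaller; O(2^n) grows faster


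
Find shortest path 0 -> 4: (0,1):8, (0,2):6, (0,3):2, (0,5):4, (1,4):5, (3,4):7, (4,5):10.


Dijkstra from 0:
Distances: {0: 0, 1: 8, 2: 6, 3: 2, 4: 9, 5: 4}
Shortest distance to 4 = 9, path = [0, 3, 4]


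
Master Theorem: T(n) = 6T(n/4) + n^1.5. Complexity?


a=6, b=4, c=1.5. log_4(6)=1.292 < c=1.5. Case 3: O(n^c) = O(n^1.500)
Complexity: O(n^1.500)


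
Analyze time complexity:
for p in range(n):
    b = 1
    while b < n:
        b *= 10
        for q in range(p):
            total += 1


Per nesting level: O(n) * O(log n) * O(n) [triangular over p] = O(n^2 log n)
Complexity: O(n^2 log n)


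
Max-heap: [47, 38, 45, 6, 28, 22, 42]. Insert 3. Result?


Append 3: [47, 38, 45, 6, 28, 22, 42, 3]
Bubble up: no swaps needed
Result: [47, 38, 45, 6, 28, 22, 42, 3]


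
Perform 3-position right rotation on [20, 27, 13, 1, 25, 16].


Right rotate by 3: [1, 25, 16, 20, 27, 13]


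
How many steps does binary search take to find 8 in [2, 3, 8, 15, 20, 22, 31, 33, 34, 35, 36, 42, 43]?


Search for 8:
[0,12] mid=6 arr[6]=31
[0,5] mid=2 arr[2]=8
Total: 2 comparisons


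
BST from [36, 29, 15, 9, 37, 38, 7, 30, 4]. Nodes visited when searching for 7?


BST root = 36
Search for 7: compare at each node
Path: [36, 29, 15, 9, 7]


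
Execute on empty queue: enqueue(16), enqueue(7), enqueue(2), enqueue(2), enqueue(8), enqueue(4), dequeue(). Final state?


enqueue(16) -> [16]
enqueue(7) -> [16, 7]
enqueue(2) -> [16, 7, 2]
enqueue(2) -> [16, 7, 2, 2]
enqueue(8) -> [16, 7, 2, 2, 8]
enqueue(4) -> [16, 7, 2, 2, 8, 4]
dequeue() returns 16 -> [7, 2, 2, 8, 4]
Final queue (front to back): [7, 2, 2, 8, 4]


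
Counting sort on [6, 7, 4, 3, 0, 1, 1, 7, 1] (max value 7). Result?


Count array: [1, 3, 0, 1, 1, 0, 1, 2]
Reconstruct: [0, 1, 1, 1, 3, 4, 6, 7, 7]


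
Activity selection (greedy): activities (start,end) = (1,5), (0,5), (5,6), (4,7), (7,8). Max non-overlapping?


Greedy: pick earliest-ending, then skip overlaps.
Selected (3 activities): [(1, 5), (5, 6), (7, 8)]


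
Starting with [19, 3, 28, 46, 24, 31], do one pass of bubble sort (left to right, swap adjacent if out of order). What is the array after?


After one pass: [3, 19, 28, 24, 31, 46]


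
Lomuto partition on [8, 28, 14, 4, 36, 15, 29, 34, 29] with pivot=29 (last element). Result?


Elements <= 29 go left of pivot.
Result: [8, 28, 14, 4, 15, 29, 29, 34, 36], pivot at index 6


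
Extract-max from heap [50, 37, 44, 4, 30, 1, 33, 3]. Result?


Max = 50
Replace root with last, heapify down
Resulting heap: [44, 37, 33, 4, 30, 1, 3]


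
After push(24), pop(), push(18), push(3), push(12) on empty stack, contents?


push(24) -> [24]
pop() returns 24 -> []
push(18) -> [18]
push(3) -> [18, 3]
push(12) -> [18, 3, 12]
Final stack (bottom to top): [18, 3, 12]


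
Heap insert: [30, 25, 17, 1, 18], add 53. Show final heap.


Append 53: [30, 25, 17, 1, 18, 53]
Bubble up: swap idx 5(53) with idx 2(17); swap idx 2(53) with idx 0(30)
Result: [53, 25, 30, 1, 18, 17]


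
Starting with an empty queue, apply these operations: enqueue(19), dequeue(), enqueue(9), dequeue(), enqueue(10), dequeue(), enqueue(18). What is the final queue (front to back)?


enqueue(19) -> [19]
dequeue() returns 19 -> []
enqueue(9) -> [9]
dequeue() returns 9 -> []
enqueue(10) -> [10]
dequeue() returns 10 -> []
enqueue(18) -> [18]
Final queue (front to back): [18]


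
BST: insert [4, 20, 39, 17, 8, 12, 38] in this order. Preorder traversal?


Root = 4; build tree by BST insertion.
Preorder traversal: [4, 20, 17, 8, 12, 39, 38]


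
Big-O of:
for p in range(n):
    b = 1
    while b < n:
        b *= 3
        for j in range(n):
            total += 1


Per nesting level: O(n) * O(log n) * O(n) = O(n^2 log n)
Complexity: O(n^2 log n)


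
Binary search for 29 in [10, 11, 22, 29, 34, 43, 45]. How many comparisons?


Search for 29:
[0,6] mid=3 arr[3]=29
Total: 1 comparisons


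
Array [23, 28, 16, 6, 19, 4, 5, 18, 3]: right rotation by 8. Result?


Right rotate by 8: [28, 16, 6, 19, 4, 5, 18, 3, 23]


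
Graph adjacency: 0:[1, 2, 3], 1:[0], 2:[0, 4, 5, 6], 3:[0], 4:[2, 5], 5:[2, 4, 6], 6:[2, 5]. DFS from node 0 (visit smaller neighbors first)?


DFS stack-based: start with [0]
Visit order: [0, 1, 2, 4, 5, 6, 3]


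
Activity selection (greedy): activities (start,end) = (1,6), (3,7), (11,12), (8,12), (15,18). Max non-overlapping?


Greedy: pick earliest-ending, then skip overlaps.
Selected (3 activities): [(1, 6), (11, 12), (15, 18)]


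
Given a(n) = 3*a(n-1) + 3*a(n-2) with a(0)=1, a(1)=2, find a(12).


Build bottom-up:
...a(10)=373734, a(11)=1416933, a(12)=3*1416933+3*373734=5372001


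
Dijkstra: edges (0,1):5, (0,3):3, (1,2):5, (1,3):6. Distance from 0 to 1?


Dijkstra from 0:
Distances: {0: 0, 1: 5, 2: 10, 3: 3}
Shortest distance to 1 = 5, path = [0, 1]


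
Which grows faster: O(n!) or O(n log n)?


linearithmic grows slower than factorial
O(n log n) is asymptotically smaller; O(n!) grows faster


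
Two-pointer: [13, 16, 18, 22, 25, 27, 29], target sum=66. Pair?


Two pointers: lo=0, hi=6
No pair sums to 66


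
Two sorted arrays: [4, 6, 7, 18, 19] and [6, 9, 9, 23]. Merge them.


Compare heads, take smaller each step.
Merged: [4, 6, 6, 7, 9, 9, 18, 19, 23]


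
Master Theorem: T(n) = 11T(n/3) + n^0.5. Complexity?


a=11, b=3, c=0.5. log_3(11)=2.183 > c=0.5. Case 1: O(n^log_b(a)) = O(n^2.183)
Complexity: O(n^2.183)


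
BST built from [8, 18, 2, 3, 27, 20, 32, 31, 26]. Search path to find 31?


BST root = 8
Search for 31: compare at each node
Path: [8, 18, 27, 32, 31]


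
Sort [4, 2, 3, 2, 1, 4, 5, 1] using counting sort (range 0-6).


Count array: [0, 2, 2, 1, 2, 1, 0]
Reconstruct: [1, 1, 2, 2, 3, 4, 4, 5]


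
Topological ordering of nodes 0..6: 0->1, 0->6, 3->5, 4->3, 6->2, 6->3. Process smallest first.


Kahn's algorithm, process smallest node first
Order: [0, 1, 4, 6, 2, 3, 5]


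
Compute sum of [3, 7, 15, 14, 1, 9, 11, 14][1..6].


Prefix sums: [0, 3, 10, 25, 39, 40, 49, 60, 74]
Sum[1..6] = prefix[7] - prefix[1] = 60 - 3 = 57


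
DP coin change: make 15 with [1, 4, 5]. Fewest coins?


dp[0]=0; dp[i]=1+min(dp[i-c] for c in coins)
...dp[10]=2, dp[11]=3, dp[12]=3, dp[13]=3, dp[14]=3, dp[15]=3
Minimum coins for 15 = 3


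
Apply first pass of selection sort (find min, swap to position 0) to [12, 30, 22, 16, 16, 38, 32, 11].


After one pass: [11, 30, 22, 16, 16, 38, 32, 12]


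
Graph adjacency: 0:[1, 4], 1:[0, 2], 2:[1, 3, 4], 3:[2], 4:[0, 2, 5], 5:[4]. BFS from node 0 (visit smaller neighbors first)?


BFS queue: start with [0]
Visit order: [0, 1, 4, 2, 5, 3]


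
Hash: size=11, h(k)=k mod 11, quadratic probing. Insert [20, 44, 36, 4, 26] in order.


Insertions: 20->slot 9; 44->slot 0; 36->slot 3; 4->slot 4; 26->slot 5
Table: [44, None, None, 36, 4, 26, None, None, None, 20, None]


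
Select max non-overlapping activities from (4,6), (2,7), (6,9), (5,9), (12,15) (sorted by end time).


Greedy: pick earliest-ending, then skip overlaps.
Selected (3 activities): [(4, 6), (6, 9), (12, 15)]


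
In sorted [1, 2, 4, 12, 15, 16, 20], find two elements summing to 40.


Two pointers: lo=0, hi=6
No pair sums to 40


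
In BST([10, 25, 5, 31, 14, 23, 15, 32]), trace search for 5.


BST root = 10
Search for 5: compare at each node
Path: [10, 5]


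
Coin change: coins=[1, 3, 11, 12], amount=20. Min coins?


dp[0]=0; dp[i]=1+min(dp[i-c] for c in coins)
...dp[15]=2, dp[16]=3, dp[17]=3, dp[18]=3, dp[19]=4, dp[20]=4
Minimum coins for 20 = 4


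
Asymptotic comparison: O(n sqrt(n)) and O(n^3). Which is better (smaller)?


n^1.5 grows slower than cubic
O(n sqrt(n)) is asymptotically smaller; O(n^3) grows faster


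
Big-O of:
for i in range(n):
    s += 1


Per nesting level: O(n) = O(n)
Complexity: O(n)


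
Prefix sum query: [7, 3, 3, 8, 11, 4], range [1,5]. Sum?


Prefix sums: [0, 7, 10, 13, 21, 32, 36]
Sum[1..5] = prefix[6] - prefix[1] = 36 - 7 = 29


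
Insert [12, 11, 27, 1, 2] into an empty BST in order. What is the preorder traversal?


Root = 12; build tree by BST insertion.
Preorder traversal: [12, 11, 1, 2, 27]


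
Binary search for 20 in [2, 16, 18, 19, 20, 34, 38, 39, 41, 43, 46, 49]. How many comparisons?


Search for 20:
[0,11] mid=5 arr[5]=34
[0,4] mid=2 arr[2]=18
[3,4] mid=3 arr[3]=19
[4,4] mid=4 arr[4]=20
Total: 4 comparisons


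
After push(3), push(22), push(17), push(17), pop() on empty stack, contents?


push(3) -> [3]
push(22) -> [3, 22]
push(17) -> [3, 22, 17]
push(17) -> [3, 22, 17, 17]
pop() returns 17 -> [3, 22, 17]
Final stack (bottom to top): [3, 22, 17]


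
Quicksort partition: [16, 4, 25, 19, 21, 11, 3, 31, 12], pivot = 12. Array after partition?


Elements <= 12 go left of pivot.
Result: [4, 11, 3, 12, 21, 16, 25, 31, 19], pivot at index 3


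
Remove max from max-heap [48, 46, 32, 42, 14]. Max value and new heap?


Max = 48
Replace root with last, heapify down
Resulting heap: [46, 42, 32, 14]


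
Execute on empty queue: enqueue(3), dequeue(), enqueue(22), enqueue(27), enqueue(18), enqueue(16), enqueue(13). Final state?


enqueue(3) -> [3]
dequeue() returns 3 -> []
enqueue(22) -> [22]
enqueue(27) -> [22, 27]
enqueue(18) -> [22, 27, 18]
enqueue(16) -> [22, 27, 18, 16]
enqueue(13) -> [22, 27, 18, 16, 13]
Final queue (front to back): [22, 27, 18, 16, 13]
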